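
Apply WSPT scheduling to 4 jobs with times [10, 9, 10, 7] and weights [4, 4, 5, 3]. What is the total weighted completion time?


Compute p/w ratios and sort ascending (WSPT): [(10, 5), (9, 4), (7, 3), (10, 4)]
Compute weighted completion times:
  Job (p=10,w=5): C=10, w*C=5*10=50
  Job (p=9,w=4): C=19, w*C=4*19=76
  Job (p=7,w=3): C=26, w*C=3*26=78
  Job (p=10,w=4): C=36, w*C=4*36=144
Total weighted completion time = 348

348


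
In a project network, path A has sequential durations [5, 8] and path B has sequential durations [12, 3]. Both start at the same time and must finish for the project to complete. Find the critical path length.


Path A total = 5 + 8 = 13
Path B total = 12 + 3 = 15
Critical path = longest path = max(13, 15) = 15

15


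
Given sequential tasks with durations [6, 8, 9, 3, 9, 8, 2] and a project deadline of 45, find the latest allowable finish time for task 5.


LF(activity 5) = deadline - sum of successor durations
Successors: activities 6 through 7 with durations [8, 2]
Sum of successor durations = 10
LF = 45 - 10 = 35

35


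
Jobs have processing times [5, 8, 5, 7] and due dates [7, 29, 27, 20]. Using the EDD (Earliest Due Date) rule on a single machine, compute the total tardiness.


Sort by due date (EDD order): [(5, 7), (7, 20), (5, 27), (8, 29)]
Compute completion times and tardiness:
  Job 1: p=5, d=7, C=5, tardiness=max(0,5-7)=0
  Job 2: p=7, d=20, C=12, tardiness=max(0,12-20)=0
  Job 3: p=5, d=27, C=17, tardiness=max(0,17-27)=0
  Job 4: p=8, d=29, C=25, tardiness=max(0,25-29)=0
Total tardiness = 0

0


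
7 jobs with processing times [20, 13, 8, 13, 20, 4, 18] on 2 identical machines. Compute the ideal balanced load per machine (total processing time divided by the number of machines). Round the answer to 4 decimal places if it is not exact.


Total processing time = 20 + 13 + 8 + 13 + 20 + 4 + 18 = 96
Number of machines = 2
Ideal balanced load = 96 / 2 = 48.0

48.0


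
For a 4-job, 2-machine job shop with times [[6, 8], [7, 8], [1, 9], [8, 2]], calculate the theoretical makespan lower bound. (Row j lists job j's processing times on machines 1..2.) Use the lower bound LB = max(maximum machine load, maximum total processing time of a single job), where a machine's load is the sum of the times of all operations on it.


Machine loads:
  Machine 1: 6 + 7 + 1 + 8 = 22
  Machine 2: 8 + 8 + 9 + 2 = 27
Max machine load = 27
Job totals:
  Job 1: 14
  Job 2: 15
  Job 3: 10
  Job 4: 10
Max job total = 15
Lower bound = max(27, 15) = 27

27


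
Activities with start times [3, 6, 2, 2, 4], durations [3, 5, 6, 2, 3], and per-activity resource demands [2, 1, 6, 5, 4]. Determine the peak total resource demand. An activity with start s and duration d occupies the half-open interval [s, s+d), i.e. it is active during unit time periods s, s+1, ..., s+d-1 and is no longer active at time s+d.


Each activity i is active on [start_i, start_i + duration_i).
Compute total resource usage per time slot:
  t=0: active resources = [], total = 0
  t=1: active resources = [], total = 0
  t=2: active resources = [6, 5], total = 11
  t=3: active resources = [2, 6, 5], total = 13
  t=4: active resources = [2, 6, 4], total = 12
  t=5: active resources = [2, 6, 4], total = 12
  t=6: active resources = [1, 6, 4], total = 11
  t=7: active resources = [1, 6], total = 7
  t=8: active resources = [1], total = 1
  t=9: active resources = [1], total = 1
  t=10: active resources = [1], total = 1
Peak resource demand = 13

13


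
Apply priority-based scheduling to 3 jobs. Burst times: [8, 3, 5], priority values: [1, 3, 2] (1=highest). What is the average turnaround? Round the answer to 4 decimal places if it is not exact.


Sort by priority (ascending = highest first):
Order: [(1, 8), (2, 5), (3, 3)]
Completion times:
  Priority 1, burst=8, C=8
  Priority 2, burst=5, C=13
  Priority 3, burst=3, C=16
Average turnaround = 37/3 = 12.3333

12.3333


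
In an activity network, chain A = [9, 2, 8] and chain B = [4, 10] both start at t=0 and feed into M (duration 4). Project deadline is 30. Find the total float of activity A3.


Forward pass: ES(A3) = sum of predecessors on chain A = 11
EF = ES + duration = 11 + 8 = 19
Backward pass: LF(M) = deadline = 30; LS(M) = 30 - 4 = 26
LF(A3) = LS(M) - sum(successors on chain A) = 26 - 0 = 26
LS = LF - duration = 26 - 8 = 18
Total float = LS - ES = 18 - 11 = 7

7


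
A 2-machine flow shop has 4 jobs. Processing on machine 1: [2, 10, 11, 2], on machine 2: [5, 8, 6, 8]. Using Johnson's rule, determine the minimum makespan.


Apply Johnson's rule:
  Group 1 (a <= b): [(1, 2, 5), (4, 2, 8)]
  Group 2 (a > b): [(2, 10, 8), (3, 11, 6)]
Optimal job order: [1, 4, 2, 3]
Schedule:
  Job 1: M1 done at 2, M2 done at 7
  Job 4: M1 done at 4, M2 done at 15
  Job 2: M1 done at 14, M2 done at 23
  Job 3: M1 done at 25, M2 done at 31
Makespan = 31

31


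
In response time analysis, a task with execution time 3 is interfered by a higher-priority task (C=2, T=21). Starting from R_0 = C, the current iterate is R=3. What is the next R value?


R_next = C + ceil(R_prev / T_hp) * C_hp
ceil(3 / 21) = ceil(0.1429) = 1
Interference = 1 * 2 = 2
R_next = 3 + 2 = 5

5


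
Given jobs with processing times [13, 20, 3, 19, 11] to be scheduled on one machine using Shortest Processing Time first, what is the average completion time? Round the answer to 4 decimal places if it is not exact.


Sort jobs by processing time (SPT order): [3, 11, 13, 19, 20]
Compute completion times sequentially:
  Job 1: processing = 3, completes at 3
  Job 2: processing = 11, completes at 14
  Job 3: processing = 13, completes at 27
  Job 4: processing = 19, completes at 46
  Job 5: processing = 20, completes at 66
Sum of completion times = 156
Average completion time = 156/5 = 31.2

31.2


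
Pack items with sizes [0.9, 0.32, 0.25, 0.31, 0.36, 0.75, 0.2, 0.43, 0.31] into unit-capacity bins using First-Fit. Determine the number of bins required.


Place items sequentially using First-Fit:
  Item 0.9 -> new Bin 1
  Item 0.32 -> new Bin 2
  Item 0.25 -> Bin 2 (now 0.57)
  Item 0.31 -> Bin 2 (now 0.88)
  Item 0.36 -> new Bin 3
  Item 0.75 -> new Bin 4
  Item 0.2 -> Bin 3 (now 0.56)
  Item 0.43 -> Bin 3 (now 0.99)
  Item 0.31 -> new Bin 5
Total bins used = 5

5


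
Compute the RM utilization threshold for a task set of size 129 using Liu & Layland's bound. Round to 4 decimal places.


Compute 2^(1/129) = 1.0053876957
Subtract 1: 1.0053876957 - 1 = 0.0053876957
Multiply by n: 129 * 0.0053876957 = 0.6950127453
Round to 4 dp: 0.6950

0.6950


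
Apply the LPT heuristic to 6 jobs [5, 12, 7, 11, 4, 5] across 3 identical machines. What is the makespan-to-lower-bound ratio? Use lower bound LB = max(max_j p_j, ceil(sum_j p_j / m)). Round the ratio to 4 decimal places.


LPT order: [12, 11, 7, 5, 5, 4]
Machine loads after assignment: [16, 16, 12]
LPT makespan = 16
Lower bound = max(max_job, ceil(total/3)) = max(12, 15) = 15
Ratio = 16 / 15 = 1.0667

1.0667


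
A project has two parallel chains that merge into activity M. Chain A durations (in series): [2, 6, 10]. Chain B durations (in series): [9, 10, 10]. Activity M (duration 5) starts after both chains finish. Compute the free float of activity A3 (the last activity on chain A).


ES(A3) = sum of predecessors on chain A = 8
EF(A3) = ES + duration = 8 + 10 = 18
Successor of A3 is M. ES(M) = max(sum(A), sum(B)) = max(18, 29) = 29
Free float = ES(successor) - EF(current) = 29 - 18 = 11

11


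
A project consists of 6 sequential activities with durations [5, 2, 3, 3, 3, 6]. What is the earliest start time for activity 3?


Activity 3 starts after activities 1 through 2 complete.
Predecessor durations: [5, 2]
ES = 5 + 2 = 7

7


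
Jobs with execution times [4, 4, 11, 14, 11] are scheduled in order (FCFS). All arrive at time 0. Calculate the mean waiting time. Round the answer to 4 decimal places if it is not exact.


FCFS order (as given): [4, 4, 11, 14, 11]
Waiting times:
  Job 1: wait = 0
  Job 2: wait = 4
  Job 3: wait = 8
  Job 4: wait = 19
  Job 5: wait = 33
Sum of waiting times = 64
Average waiting time = 64/5 = 12.8

12.8


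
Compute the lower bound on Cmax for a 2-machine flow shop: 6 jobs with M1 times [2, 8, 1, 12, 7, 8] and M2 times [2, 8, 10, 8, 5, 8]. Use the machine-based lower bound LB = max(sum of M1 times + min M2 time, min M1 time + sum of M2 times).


LB1 = sum(M1 times) + min(M2 times) = 38 + 2 = 40
LB2 = min(M1 times) + sum(M2 times) = 1 + 41 = 42
Lower bound = max(LB1, LB2) = max(40, 42) = 42

42


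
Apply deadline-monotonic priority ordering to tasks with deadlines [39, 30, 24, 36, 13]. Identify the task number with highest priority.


Sort tasks by relative deadline (ascending):
  Task 5: deadline = 13
  Task 3: deadline = 24
  Task 2: deadline = 30
  Task 4: deadline = 36
  Task 1: deadline = 39
Priority order (highest first): [5, 3, 2, 4, 1]
Highest priority task = 5

5


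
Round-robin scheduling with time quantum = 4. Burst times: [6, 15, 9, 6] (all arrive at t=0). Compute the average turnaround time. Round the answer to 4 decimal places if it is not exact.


Time quantum = 4
Execution trace:
  J1 runs 4 units, time = 4
  J2 runs 4 units, time = 8
  J3 runs 4 units, time = 12
  J4 runs 4 units, time = 16
  J1 runs 2 units, time = 18
  J2 runs 4 units, time = 22
  J3 runs 4 units, time = 26
  J4 runs 2 units, time = 28
  J2 runs 4 units, time = 32
  J3 runs 1 units, time = 33
  J2 runs 3 units, time = 36
Finish times: [18, 36, 33, 28]
Average turnaround = 115/4 = 28.75

28.75


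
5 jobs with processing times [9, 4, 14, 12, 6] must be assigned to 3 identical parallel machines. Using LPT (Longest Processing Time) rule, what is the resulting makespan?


Sort jobs in decreasing order (LPT): [14, 12, 9, 6, 4]
Assign each job to the least loaded machine:
  Machine 1: jobs [14], load = 14
  Machine 2: jobs [12, 4], load = 16
  Machine 3: jobs [9, 6], load = 15
Makespan = max load = 16

16


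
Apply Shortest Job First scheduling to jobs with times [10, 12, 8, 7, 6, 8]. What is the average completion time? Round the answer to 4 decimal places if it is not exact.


SJF order (ascending): [6, 7, 8, 8, 10, 12]
Completion times:
  Job 1: burst=6, C=6
  Job 2: burst=7, C=13
  Job 3: burst=8, C=21
  Job 4: burst=8, C=29
  Job 5: burst=10, C=39
  Job 6: burst=12, C=51
Average completion = 159/6 = 26.5

26.5


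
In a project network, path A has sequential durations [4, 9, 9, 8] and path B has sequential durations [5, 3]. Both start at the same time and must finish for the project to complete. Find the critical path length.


Path A total = 4 + 9 + 9 + 8 = 30
Path B total = 5 + 3 = 8
Critical path = longest path = max(30, 8) = 30

30


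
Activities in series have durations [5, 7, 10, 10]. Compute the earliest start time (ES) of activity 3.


Activity 3 starts after activities 1 through 2 complete.
Predecessor durations: [5, 7]
ES = 5 + 7 = 12

12


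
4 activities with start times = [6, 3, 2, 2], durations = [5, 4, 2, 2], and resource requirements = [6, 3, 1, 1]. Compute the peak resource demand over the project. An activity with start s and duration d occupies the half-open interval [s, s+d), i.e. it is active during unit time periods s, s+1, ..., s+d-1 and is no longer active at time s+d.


Each activity i is active on [start_i, start_i + duration_i).
Compute total resource usage per time slot:
  t=0: active resources = [], total = 0
  t=1: active resources = [], total = 0
  t=2: active resources = [1, 1], total = 2
  t=3: active resources = [3, 1, 1], total = 5
  t=4: active resources = [3], total = 3
  t=5: active resources = [3], total = 3
  t=6: active resources = [6, 3], total = 9
  t=7: active resources = [6], total = 6
  t=8: active resources = [6], total = 6
  t=9: active resources = [6], total = 6
  t=10: active resources = [6], total = 6
Peak resource demand = 9

9


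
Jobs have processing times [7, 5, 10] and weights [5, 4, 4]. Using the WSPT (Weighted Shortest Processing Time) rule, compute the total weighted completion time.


Compute p/w ratios and sort ascending (WSPT): [(5, 4), (7, 5), (10, 4)]
Compute weighted completion times:
  Job (p=5,w=4): C=5, w*C=4*5=20
  Job (p=7,w=5): C=12, w*C=5*12=60
  Job (p=10,w=4): C=22, w*C=4*22=88
Total weighted completion time = 168

168


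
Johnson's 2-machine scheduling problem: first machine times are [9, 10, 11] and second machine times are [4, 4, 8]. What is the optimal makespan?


Apply Johnson's rule:
  Group 1 (a <= b): []
  Group 2 (a > b): [(3, 11, 8), (1, 9, 4), (2, 10, 4)]
Optimal job order: [3, 1, 2]
Schedule:
  Job 3: M1 done at 11, M2 done at 19
  Job 1: M1 done at 20, M2 done at 24
  Job 2: M1 done at 30, M2 done at 34
Makespan = 34

34


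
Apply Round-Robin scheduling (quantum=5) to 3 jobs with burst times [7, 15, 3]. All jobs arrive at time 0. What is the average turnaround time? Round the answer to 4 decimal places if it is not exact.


Time quantum = 5
Execution trace:
  J1 runs 5 units, time = 5
  J2 runs 5 units, time = 10
  J3 runs 3 units, time = 13
  J1 runs 2 units, time = 15
  J2 runs 5 units, time = 20
  J2 runs 5 units, time = 25
Finish times: [15, 25, 13]
Average turnaround = 53/3 = 17.6667

17.6667


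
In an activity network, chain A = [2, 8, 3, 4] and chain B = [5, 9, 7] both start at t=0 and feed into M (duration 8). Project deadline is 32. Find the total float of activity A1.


Forward pass: ES(A1) = sum of predecessors on chain A = 0
EF = ES + duration = 0 + 2 = 2
Backward pass: LF(M) = deadline = 32; LS(M) = 32 - 8 = 24
LF(A1) = LS(M) - sum(successors on chain A) = 24 - 15 = 9
LS = LF - duration = 9 - 2 = 7
Total float = LS - ES = 7 - 0 = 7

7


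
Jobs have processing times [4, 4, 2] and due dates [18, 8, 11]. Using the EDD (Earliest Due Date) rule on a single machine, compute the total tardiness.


Sort by due date (EDD order): [(4, 8), (2, 11), (4, 18)]
Compute completion times and tardiness:
  Job 1: p=4, d=8, C=4, tardiness=max(0,4-8)=0
  Job 2: p=2, d=11, C=6, tardiness=max(0,6-11)=0
  Job 3: p=4, d=18, C=10, tardiness=max(0,10-18)=0
Total tardiness = 0

0


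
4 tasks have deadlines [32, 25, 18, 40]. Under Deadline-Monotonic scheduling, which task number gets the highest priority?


Sort tasks by relative deadline (ascending):
  Task 3: deadline = 18
  Task 2: deadline = 25
  Task 1: deadline = 32
  Task 4: deadline = 40
Priority order (highest first): [3, 2, 1, 4]
Highest priority task = 3

3


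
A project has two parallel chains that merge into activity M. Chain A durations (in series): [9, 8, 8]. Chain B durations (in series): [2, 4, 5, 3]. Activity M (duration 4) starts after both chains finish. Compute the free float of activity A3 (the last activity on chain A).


ES(A3) = sum of predecessors on chain A = 17
EF(A3) = ES + duration = 17 + 8 = 25
Successor of A3 is M. ES(M) = max(sum(A), sum(B)) = max(25, 14) = 25
Free float = ES(successor) - EF(current) = 25 - 25 = 0

0


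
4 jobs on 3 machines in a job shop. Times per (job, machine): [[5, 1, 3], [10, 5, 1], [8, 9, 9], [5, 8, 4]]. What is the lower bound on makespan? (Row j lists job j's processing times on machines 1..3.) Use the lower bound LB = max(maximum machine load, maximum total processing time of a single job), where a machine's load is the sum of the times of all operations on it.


Machine loads:
  Machine 1: 5 + 10 + 8 + 5 = 28
  Machine 2: 1 + 5 + 9 + 8 = 23
  Machine 3: 3 + 1 + 9 + 4 = 17
Max machine load = 28
Job totals:
  Job 1: 9
  Job 2: 16
  Job 3: 26
  Job 4: 17
Max job total = 26
Lower bound = max(28, 26) = 28

28


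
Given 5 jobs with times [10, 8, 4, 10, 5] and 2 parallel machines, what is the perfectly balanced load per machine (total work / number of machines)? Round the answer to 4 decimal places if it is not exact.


Total processing time = 10 + 8 + 4 + 10 + 5 = 37
Number of machines = 2
Ideal balanced load = 37 / 2 = 18.5

18.5


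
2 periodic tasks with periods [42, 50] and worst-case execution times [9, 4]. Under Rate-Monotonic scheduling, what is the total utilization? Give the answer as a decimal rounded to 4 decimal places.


Compute individual utilizations (exact fractions):
  Task 1: C/T = 9/42 = 3/14 (approx. 0.2143)
  Task 2: C/T = 4/50 = 2/25 (approx. 0.08)
Total utilization U = 3/14 + 2/25 = 103/350
Rounded to 4 decimal places: U = 0.2943
RM (Liu & Layland) bound for 2 tasks = 0.828427; compare with U = 103/350 (approx. 0.294286)
U <= bound, so schedulable by RM sufficient condition.

0.2943


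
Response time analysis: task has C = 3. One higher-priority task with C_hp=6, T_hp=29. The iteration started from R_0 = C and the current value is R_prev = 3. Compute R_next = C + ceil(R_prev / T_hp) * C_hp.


R_next = C + ceil(R_prev / T_hp) * C_hp
ceil(3 / 29) = ceil(0.1034) = 1
Interference = 1 * 6 = 6
R_next = 3 + 6 = 9

9


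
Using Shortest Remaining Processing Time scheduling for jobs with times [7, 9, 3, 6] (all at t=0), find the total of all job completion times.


Since all jobs arrive at t=0, SRPT equals SPT ordering.
SPT order: [3, 6, 7, 9]
Completion times:
  Job 1: p=3, C=3
  Job 2: p=6, C=9
  Job 3: p=7, C=16
  Job 4: p=9, C=25
Total completion time = 3 + 9 + 16 + 25 = 53

53


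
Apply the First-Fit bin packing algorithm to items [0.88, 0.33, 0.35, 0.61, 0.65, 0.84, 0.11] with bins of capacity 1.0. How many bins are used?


Place items sequentially using First-Fit:
  Item 0.88 -> new Bin 1
  Item 0.33 -> new Bin 2
  Item 0.35 -> Bin 2 (now 0.68)
  Item 0.61 -> new Bin 3
  Item 0.65 -> new Bin 4
  Item 0.84 -> new Bin 5
  Item 0.11 -> Bin 1 (now 0.99)
Total bins used = 5

5


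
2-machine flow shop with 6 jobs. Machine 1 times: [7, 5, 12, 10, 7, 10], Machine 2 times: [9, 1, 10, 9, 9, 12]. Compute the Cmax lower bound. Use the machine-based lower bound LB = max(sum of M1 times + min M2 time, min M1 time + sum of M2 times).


LB1 = sum(M1 times) + min(M2 times) = 51 + 1 = 52
LB2 = min(M1 times) + sum(M2 times) = 5 + 50 = 55
Lower bound = max(LB1, LB2) = max(52, 55) = 55

55


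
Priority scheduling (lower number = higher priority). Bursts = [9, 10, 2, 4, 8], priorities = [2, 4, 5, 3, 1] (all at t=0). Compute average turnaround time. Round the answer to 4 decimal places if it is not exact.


Sort by priority (ascending = highest first):
Order: [(1, 8), (2, 9), (3, 4), (4, 10), (5, 2)]
Completion times:
  Priority 1, burst=8, C=8
  Priority 2, burst=9, C=17
  Priority 3, burst=4, C=21
  Priority 4, burst=10, C=31
  Priority 5, burst=2, C=33
Average turnaround = 110/5 = 22.0

22.0


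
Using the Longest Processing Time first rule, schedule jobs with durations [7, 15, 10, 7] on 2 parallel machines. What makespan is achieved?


Sort jobs in decreasing order (LPT): [15, 10, 7, 7]
Assign each job to the least loaded machine:
  Machine 1: jobs [15, 7], load = 22
  Machine 2: jobs [10, 7], load = 17
Makespan = max load = 22

22


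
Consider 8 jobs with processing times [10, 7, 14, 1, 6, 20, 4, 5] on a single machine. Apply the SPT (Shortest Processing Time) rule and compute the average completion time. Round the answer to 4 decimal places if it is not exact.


Sort jobs by processing time (SPT order): [1, 4, 5, 6, 7, 10, 14, 20]
Compute completion times sequentially:
  Job 1: processing = 1, completes at 1
  Job 2: processing = 4, completes at 5
  Job 3: processing = 5, completes at 10
  Job 4: processing = 6, completes at 16
  Job 5: processing = 7, completes at 23
  Job 6: processing = 10, completes at 33
  Job 7: processing = 14, completes at 47
  Job 8: processing = 20, completes at 67
Sum of completion times = 202
Average completion time = 202/8 = 25.25

25.25


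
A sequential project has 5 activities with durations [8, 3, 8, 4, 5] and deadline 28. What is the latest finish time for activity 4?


LF(activity 4) = deadline - sum of successor durations
Successors: activities 5 through 5 with durations [5]
Sum of successor durations = 5
LF = 28 - 5 = 23

23


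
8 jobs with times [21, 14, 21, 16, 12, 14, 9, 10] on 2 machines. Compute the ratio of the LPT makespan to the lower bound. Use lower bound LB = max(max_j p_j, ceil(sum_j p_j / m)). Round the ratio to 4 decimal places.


LPT order: [21, 21, 16, 14, 14, 12, 10, 9]
Machine loads after assignment: [59, 58]
LPT makespan = 59
Lower bound = max(max_job, ceil(total/2)) = max(21, 59) = 59
Ratio = 59 / 59 = 1.0

1.0


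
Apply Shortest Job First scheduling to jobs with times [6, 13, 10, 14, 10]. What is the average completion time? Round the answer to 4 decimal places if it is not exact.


SJF order (ascending): [6, 10, 10, 13, 14]
Completion times:
  Job 1: burst=6, C=6
  Job 2: burst=10, C=16
  Job 3: burst=10, C=26
  Job 4: burst=13, C=39
  Job 5: burst=14, C=53
Average completion = 140/5 = 28.0

28.0


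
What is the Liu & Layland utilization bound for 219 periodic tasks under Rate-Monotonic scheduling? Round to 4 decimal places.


Compute 2^(1/219) = 1.0031700697
Subtract 1: 1.0031700697 - 1 = 0.0031700697
Multiply by n: 219 * 0.0031700697 = 0.6942452643
Round to 4 dp: 0.6942

0.6942


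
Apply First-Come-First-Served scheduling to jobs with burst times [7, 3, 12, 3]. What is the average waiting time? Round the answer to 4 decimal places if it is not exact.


FCFS order (as given): [7, 3, 12, 3]
Waiting times:
  Job 1: wait = 0
  Job 2: wait = 7
  Job 3: wait = 10
  Job 4: wait = 22
Sum of waiting times = 39
Average waiting time = 39/4 = 9.75

9.75


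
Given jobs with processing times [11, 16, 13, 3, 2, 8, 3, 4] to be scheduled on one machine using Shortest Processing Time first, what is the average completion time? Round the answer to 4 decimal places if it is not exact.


Sort jobs by processing time (SPT order): [2, 3, 3, 4, 8, 11, 13, 16]
Compute completion times sequentially:
  Job 1: processing = 2, completes at 2
  Job 2: processing = 3, completes at 5
  Job 3: processing = 3, completes at 8
  Job 4: processing = 4, completes at 12
  Job 5: processing = 8, completes at 20
  Job 6: processing = 11, completes at 31
  Job 7: processing = 13, completes at 44
  Job 8: processing = 16, completes at 60
Sum of completion times = 182
Average completion time = 182/8 = 22.75

22.75


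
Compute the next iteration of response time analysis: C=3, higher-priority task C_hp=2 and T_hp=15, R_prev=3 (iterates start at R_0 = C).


R_next = C + ceil(R_prev / T_hp) * C_hp
ceil(3 / 15) = ceil(0.2) = 1
Interference = 1 * 2 = 2
R_next = 3 + 2 = 5

5


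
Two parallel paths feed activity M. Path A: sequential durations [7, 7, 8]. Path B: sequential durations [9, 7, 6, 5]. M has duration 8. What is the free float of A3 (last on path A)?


ES(A3) = sum of predecessors on chain A = 14
EF(A3) = ES + duration = 14 + 8 = 22
Successor of A3 is M. ES(M) = max(sum(A), sum(B)) = max(22, 27) = 27
Free float = ES(successor) - EF(current) = 27 - 22 = 5

5


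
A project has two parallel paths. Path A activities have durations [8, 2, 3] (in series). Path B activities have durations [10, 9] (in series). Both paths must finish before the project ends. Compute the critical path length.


Path A total = 8 + 2 + 3 = 13
Path B total = 10 + 9 = 19
Critical path = longest path = max(13, 19) = 19

19


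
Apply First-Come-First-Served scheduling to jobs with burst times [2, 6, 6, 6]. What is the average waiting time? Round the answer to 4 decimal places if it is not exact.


FCFS order (as given): [2, 6, 6, 6]
Waiting times:
  Job 1: wait = 0
  Job 2: wait = 2
  Job 3: wait = 8
  Job 4: wait = 14
Sum of waiting times = 24
Average waiting time = 24/4 = 6.0

6.0


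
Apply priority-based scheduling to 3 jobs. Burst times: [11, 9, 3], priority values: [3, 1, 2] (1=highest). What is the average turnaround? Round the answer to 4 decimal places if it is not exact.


Sort by priority (ascending = highest first):
Order: [(1, 9), (2, 3), (3, 11)]
Completion times:
  Priority 1, burst=9, C=9
  Priority 2, burst=3, C=12
  Priority 3, burst=11, C=23
Average turnaround = 44/3 = 14.6667

14.6667


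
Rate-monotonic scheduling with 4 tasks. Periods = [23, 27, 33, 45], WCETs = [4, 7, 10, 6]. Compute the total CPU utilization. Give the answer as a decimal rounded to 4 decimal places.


Compute individual utilizations (exact fractions):
  Task 1: C/T = 4/23 (approx. 0.1739)
  Task 2: C/T = 7/27 (approx. 0.2593)
  Task 3: C/T = 10/33 (approx. 0.303)
  Task 4: C/T = 6/45 = 2/15 (approx. 0.1333)
Total utilization U = 4/23 + 7/27 + 10/33 + 2/15 = 29699/34155
Rounded to 4 decimal places: U = 0.8695
RM (Liu & Layland) bound for 4 tasks = 0.756828; compare with U = 29699/34155 (approx. 0.869536)
bound < U <= 1, so the RM sufficient condition is not met (inconclusive; an exact test such as response-time analysis is needed).

0.8695


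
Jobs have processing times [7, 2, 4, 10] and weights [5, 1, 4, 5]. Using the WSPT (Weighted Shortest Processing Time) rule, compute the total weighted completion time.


Compute p/w ratios and sort ascending (WSPT): [(4, 4), (7, 5), (2, 1), (10, 5)]
Compute weighted completion times:
  Job (p=4,w=4): C=4, w*C=4*4=16
  Job (p=7,w=5): C=11, w*C=5*11=55
  Job (p=2,w=1): C=13, w*C=1*13=13
  Job (p=10,w=5): C=23, w*C=5*23=115
Total weighted completion time = 199

199


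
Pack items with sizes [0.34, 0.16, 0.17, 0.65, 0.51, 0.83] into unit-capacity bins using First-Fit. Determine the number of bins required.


Place items sequentially using First-Fit:
  Item 0.34 -> new Bin 1
  Item 0.16 -> Bin 1 (now 0.5)
  Item 0.17 -> Bin 1 (now 0.67)
  Item 0.65 -> new Bin 2
  Item 0.51 -> new Bin 3
  Item 0.83 -> new Bin 4
Total bins used = 4

4


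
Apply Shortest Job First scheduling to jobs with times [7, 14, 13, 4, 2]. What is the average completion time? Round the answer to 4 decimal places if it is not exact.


SJF order (ascending): [2, 4, 7, 13, 14]
Completion times:
  Job 1: burst=2, C=2
  Job 2: burst=4, C=6
  Job 3: burst=7, C=13
  Job 4: burst=13, C=26
  Job 5: burst=14, C=40
Average completion = 87/5 = 17.4

17.4


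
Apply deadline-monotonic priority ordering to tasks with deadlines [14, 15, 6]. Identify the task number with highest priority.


Sort tasks by relative deadline (ascending):
  Task 3: deadline = 6
  Task 1: deadline = 14
  Task 2: deadline = 15
Priority order (highest first): [3, 1, 2]
Highest priority task = 3

3


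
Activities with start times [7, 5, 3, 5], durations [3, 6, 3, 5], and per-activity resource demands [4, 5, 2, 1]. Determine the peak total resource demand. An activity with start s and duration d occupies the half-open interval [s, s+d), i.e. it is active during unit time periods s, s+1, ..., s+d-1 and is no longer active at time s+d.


Each activity i is active on [start_i, start_i + duration_i).
Compute total resource usage per time slot:
  t=0: active resources = [], total = 0
  t=1: active resources = [], total = 0
  t=2: active resources = [], total = 0
  t=3: active resources = [2], total = 2
  t=4: active resources = [2], total = 2
  t=5: active resources = [5, 2, 1], total = 8
  t=6: active resources = [5, 1], total = 6
  t=7: active resources = [4, 5, 1], total = 10
  t=8: active resources = [4, 5, 1], total = 10
  t=9: active resources = [4, 5, 1], total = 10
  t=10: active resources = [5], total = 5
Peak resource demand = 10

10


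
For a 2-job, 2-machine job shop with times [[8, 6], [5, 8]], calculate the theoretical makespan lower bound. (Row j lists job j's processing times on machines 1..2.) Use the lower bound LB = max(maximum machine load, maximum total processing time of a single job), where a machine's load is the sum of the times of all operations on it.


Machine loads:
  Machine 1: 8 + 5 = 13
  Machine 2: 6 + 8 = 14
Max machine load = 14
Job totals:
  Job 1: 14
  Job 2: 13
Max job total = 14
Lower bound = max(14, 14) = 14

14


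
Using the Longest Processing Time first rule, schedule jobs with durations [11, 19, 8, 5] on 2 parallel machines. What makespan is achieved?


Sort jobs in decreasing order (LPT): [19, 11, 8, 5]
Assign each job to the least loaded machine:
  Machine 1: jobs [19, 5], load = 24
  Machine 2: jobs [11, 8], load = 19
Makespan = max load = 24

24


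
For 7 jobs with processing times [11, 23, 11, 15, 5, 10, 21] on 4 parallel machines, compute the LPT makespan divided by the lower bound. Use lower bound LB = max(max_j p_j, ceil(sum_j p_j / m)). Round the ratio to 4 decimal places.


LPT order: [23, 21, 15, 11, 11, 10, 5]
Machine loads after assignment: [23, 26, 25, 22]
LPT makespan = 26
Lower bound = max(max_job, ceil(total/4)) = max(23, 24) = 24
Ratio = 26 / 24 = 1.0833

1.0833


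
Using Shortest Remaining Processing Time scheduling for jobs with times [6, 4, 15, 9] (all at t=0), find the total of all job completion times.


Since all jobs arrive at t=0, SRPT equals SPT ordering.
SPT order: [4, 6, 9, 15]
Completion times:
  Job 1: p=4, C=4
  Job 2: p=6, C=10
  Job 3: p=9, C=19
  Job 4: p=15, C=34
Total completion time = 4 + 10 + 19 + 34 = 67

67


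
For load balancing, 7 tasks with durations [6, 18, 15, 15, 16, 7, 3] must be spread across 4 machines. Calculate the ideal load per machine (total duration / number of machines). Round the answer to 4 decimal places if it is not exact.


Total processing time = 6 + 18 + 15 + 15 + 16 + 7 + 3 = 80
Number of machines = 4
Ideal balanced load = 80 / 4 = 20.0

20.0


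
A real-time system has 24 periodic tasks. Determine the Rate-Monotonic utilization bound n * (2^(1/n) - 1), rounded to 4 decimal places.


Compute 2^(1/24) = 1.0293022366
Subtract 1: 1.0293022366 - 1 = 0.0293022366
Multiply by n: 24 * 0.0293022366 = 0.7032536784
Round to 4 dp: 0.7033

0.7033


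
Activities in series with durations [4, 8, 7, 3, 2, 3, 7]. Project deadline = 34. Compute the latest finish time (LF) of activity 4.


LF(activity 4) = deadline - sum of successor durations
Successors: activities 5 through 7 with durations [2, 3, 7]
Sum of successor durations = 12
LF = 34 - 12 = 22

22


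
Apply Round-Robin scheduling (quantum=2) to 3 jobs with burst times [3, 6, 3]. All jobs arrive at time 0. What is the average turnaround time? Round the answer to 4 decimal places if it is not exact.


Time quantum = 2
Execution trace:
  J1 runs 2 units, time = 2
  J2 runs 2 units, time = 4
  J3 runs 2 units, time = 6
  J1 runs 1 units, time = 7
  J2 runs 2 units, time = 9
  J3 runs 1 units, time = 10
  J2 runs 2 units, time = 12
Finish times: [7, 12, 10]
Average turnaround = 29/3 = 9.6667

9.6667


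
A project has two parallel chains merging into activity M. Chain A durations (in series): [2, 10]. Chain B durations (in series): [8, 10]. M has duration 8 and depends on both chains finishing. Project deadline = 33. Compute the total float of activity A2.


Forward pass: ES(A2) = sum of predecessors on chain A = 2
EF = ES + duration = 2 + 10 = 12
Backward pass: LF(M) = deadline = 33; LS(M) = 33 - 8 = 25
LF(A2) = LS(M) - sum(successors on chain A) = 25 - 0 = 25
LS = LF - duration = 25 - 10 = 15
Total float = LS - ES = 15 - 2 = 13

13


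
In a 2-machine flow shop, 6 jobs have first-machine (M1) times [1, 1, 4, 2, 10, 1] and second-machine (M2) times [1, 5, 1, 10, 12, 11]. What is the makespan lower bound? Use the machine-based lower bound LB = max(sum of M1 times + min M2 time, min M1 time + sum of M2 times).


LB1 = sum(M1 times) + min(M2 times) = 19 + 1 = 20
LB2 = min(M1 times) + sum(M2 times) = 1 + 40 = 41
Lower bound = max(LB1, LB2) = max(20, 41) = 41

41


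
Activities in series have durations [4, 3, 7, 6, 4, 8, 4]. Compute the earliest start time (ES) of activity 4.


Activity 4 starts after activities 1 through 3 complete.
Predecessor durations: [4, 3, 7]
ES = 4 + 3 + 7 = 14

14


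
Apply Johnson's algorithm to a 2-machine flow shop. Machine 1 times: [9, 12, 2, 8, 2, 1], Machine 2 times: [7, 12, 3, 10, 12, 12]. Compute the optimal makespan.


Apply Johnson's rule:
  Group 1 (a <= b): [(6, 1, 12), (3, 2, 3), (5, 2, 12), (4, 8, 10), (2, 12, 12)]
  Group 2 (a > b): [(1, 9, 7)]
Optimal job order: [6, 3, 5, 4, 2, 1]
Schedule:
  Job 6: M1 done at 1, M2 done at 13
  Job 3: M1 done at 3, M2 done at 16
  Job 5: M1 done at 5, M2 done at 28
  Job 4: M1 done at 13, M2 done at 38
  Job 2: M1 done at 25, M2 done at 50
  Job 1: M1 done at 34, M2 done at 57
Makespan = 57

57


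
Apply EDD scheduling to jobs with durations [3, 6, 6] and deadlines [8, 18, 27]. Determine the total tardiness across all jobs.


Sort by due date (EDD order): [(3, 8), (6, 18), (6, 27)]
Compute completion times and tardiness:
  Job 1: p=3, d=8, C=3, tardiness=max(0,3-8)=0
  Job 2: p=6, d=18, C=9, tardiness=max(0,9-18)=0
  Job 3: p=6, d=27, C=15, tardiness=max(0,15-27)=0
Total tardiness = 0

0


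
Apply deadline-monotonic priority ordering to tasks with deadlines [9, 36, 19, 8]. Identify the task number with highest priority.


Sort tasks by relative deadline (ascending):
  Task 4: deadline = 8
  Task 1: deadline = 9
  Task 3: deadline = 19
  Task 2: deadline = 36
Priority order (highest first): [4, 1, 3, 2]
Highest priority task = 4

4


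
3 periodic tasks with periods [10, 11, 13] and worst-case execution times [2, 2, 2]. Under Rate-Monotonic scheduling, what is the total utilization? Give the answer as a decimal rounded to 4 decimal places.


Compute individual utilizations (exact fractions):
  Task 1: C/T = 2/10 = 1/5 (approx. 0.2)
  Task 2: C/T = 2/11 (approx. 0.1818)
  Task 3: C/T = 2/13 (approx. 0.1538)
Total utilization U = 1/5 + 2/11 + 2/13 = 383/715
Rounded to 4 decimal places: U = 0.5357
RM (Liu & Layland) bound for 3 tasks = 0.779763; compare with U = 383/715 (approx. 0.535664)
U <= bound, so schedulable by RM sufficient condition.

0.5357


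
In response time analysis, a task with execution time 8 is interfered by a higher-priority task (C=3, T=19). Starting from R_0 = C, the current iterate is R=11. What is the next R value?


R_next = C + ceil(R_prev / T_hp) * C_hp
ceil(11 / 19) = ceil(0.5789) = 1
Interference = 1 * 3 = 3
R_next = 8 + 3 = 11
R_next = R_prev, so the iteration has converged (response time = 11).

11


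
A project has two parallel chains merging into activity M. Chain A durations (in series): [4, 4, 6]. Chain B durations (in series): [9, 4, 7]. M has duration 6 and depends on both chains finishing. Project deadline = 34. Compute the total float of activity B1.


Forward pass: ES(B1) = sum of predecessors on chain B = 0
EF = ES + duration = 0 + 9 = 9
Backward pass: LF(M) = deadline = 34; LS(M) = 34 - 6 = 28
LF(B1) = LS(M) - sum(successors on chain B) = 28 - 11 = 17
LS = LF - duration = 17 - 9 = 8
Total float = LS - ES = 8 - 0 = 8

8


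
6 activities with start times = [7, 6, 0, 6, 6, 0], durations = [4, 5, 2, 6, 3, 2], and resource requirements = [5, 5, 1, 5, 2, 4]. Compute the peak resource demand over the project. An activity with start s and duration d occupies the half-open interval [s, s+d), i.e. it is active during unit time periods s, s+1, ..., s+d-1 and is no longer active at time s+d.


Each activity i is active on [start_i, start_i + duration_i).
Compute total resource usage per time slot:
  t=0: active resources = [1, 4], total = 5
  t=1: active resources = [1, 4], total = 5
  t=2: active resources = [], total = 0
  t=3: active resources = [], total = 0
  t=4: active resources = [], total = 0
  t=5: active resources = [], total = 0
  t=6: active resources = [5, 5, 2], total = 12
  t=7: active resources = [5, 5, 5, 2], total = 17
  t=8: active resources = [5, 5, 5, 2], total = 17
  t=9: active resources = [5, 5, 5], total = 15
  t=10: active resources = [5, 5, 5], total = 15
  t=11: active resources = [5], total = 5
Peak resource demand = 17

17


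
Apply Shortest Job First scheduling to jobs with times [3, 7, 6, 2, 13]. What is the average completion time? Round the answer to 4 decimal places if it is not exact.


SJF order (ascending): [2, 3, 6, 7, 13]
Completion times:
  Job 1: burst=2, C=2
  Job 2: burst=3, C=5
  Job 3: burst=6, C=11
  Job 4: burst=7, C=18
  Job 5: burst=13, C=31
Average completion = 67/5 = 13.4

13.4


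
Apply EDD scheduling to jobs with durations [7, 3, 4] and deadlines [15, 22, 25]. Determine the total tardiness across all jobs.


Sort by due date (EDD order): [(7, 15), (3, 22), (4, 25)]
Compute completion times and tardiness:
  Job 1: p=7, d=15, C=7, tardiness=max(0,7-15)=0
  Job 2: p=3, d=22, C=10, tardiness=max(0,10-22)=0
  Job 3: p=4, d=25, C=14, tardiness=max(0,14-25)=0
Total tardiness = 0

0


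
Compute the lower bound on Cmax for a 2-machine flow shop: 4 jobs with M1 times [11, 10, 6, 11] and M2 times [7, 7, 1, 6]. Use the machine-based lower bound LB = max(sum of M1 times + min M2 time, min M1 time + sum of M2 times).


LB1 = sum(M1 times) + min(M2 times) = 38 + 1 = 39
LB2 = min(M1 times) + sum(M2 times) = 6 + 21 = 27
Lower bound = max(LB1, LB2) = max(39, 27) = 39

39


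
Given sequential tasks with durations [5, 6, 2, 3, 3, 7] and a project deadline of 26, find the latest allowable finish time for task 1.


LF(activity 1) = deadline - sum of successor durations
Successors: activities 2 through 6 with durations [6, 2, 3, 3, 7]
Sum of successor durations = 21
LF = 26 - 21 = 5

5


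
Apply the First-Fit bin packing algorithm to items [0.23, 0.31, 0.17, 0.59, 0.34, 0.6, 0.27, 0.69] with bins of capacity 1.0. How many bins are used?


Place items sequentially using First-Fit:
  Item 0.23 -> new Bin 1
  Item 0.31 -> Bin 1 (now 0.54)
  Item 0.17 -> Bin 1 (now 0.71)
  Item 0.59 -> new Bin 2
  Item 0.34 -> Bin 2 (now 0.93)
  Item 0.6 -> new Bin 3
  Item 0.27 -> Bin 1 (now 0.98)
  Item 0.69 -> new Bin 4
Total bins used = 4

4


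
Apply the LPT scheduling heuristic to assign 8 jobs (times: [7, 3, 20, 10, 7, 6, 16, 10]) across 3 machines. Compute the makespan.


Sort jobs in decreasing order (LPT): [20, 16, 10, 10, 7, 7, 6, 3]
Assign each job to the least loaded machine:
  Machine 1: jobs [20, 7], load = 27
  Machine 2: jobs [16, 7, 3], load = 26
  Machine 3: jobs [10, 10, 6], load = 26
Makespan = max load = 27

27


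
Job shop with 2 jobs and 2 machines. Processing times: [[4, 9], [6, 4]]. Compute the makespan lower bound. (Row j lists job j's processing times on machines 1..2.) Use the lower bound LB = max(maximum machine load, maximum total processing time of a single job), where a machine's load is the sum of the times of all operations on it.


Machine loads:
  Machine 1: 4 + 6 = 10
  Machine 2: 9 + 4 = 13
Max machine load = 13
Job totals:
  Job 1: 13
  Job 2: 10
Max job total = 13
Lower bound = max(13, 13) = 13

13


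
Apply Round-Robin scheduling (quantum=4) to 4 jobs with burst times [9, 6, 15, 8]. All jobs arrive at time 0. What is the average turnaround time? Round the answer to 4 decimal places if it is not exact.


Time quantum = 4
Execution trace:
  J1 runs 4 units, time = 4
  J2 runs 4 units, time = 8
  J3 runs 4 units, time = 12
  J4 runs 4 units, time = 16
  J1 runs 4 units, time = 20
  J2 runs 2 units, time = 22
  J3 runs 4 units, time = 26
  J4 runs 4 units, time = 30
  J1 runs 1 units, time = 31
  J3 runs 4 units, time = 35
  J3 runs 3 units, time = 38
Finish times: [31, 22, 38, 30]
Average turnaround = 121/4 = 30.25

30.25


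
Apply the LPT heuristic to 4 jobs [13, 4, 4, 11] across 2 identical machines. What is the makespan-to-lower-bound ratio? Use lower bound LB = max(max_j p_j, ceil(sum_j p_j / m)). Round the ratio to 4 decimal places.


LPT order: [13, 11, 4, 4]
Machine loads after assignment: [17, 15]
LPT makespan = 17
Lower bound = max(max_job, ceil(total/2)) = max(13, 16) = 16
Ratio = 17 / 16 = 1.0625

1.0625


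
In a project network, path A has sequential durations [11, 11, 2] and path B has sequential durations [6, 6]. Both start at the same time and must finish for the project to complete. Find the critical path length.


Path A total = 11 + 11 + 2 = 24
Path B total = 6 + 6 = 12
Critical path = longest path = max(24, 12) = 24

24


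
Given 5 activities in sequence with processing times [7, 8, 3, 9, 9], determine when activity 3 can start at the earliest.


Activity 3 starts after activities 1 through 2 complete.
Predecessor durations: [7, 8]
ES = 7 + 8 = 15

15
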